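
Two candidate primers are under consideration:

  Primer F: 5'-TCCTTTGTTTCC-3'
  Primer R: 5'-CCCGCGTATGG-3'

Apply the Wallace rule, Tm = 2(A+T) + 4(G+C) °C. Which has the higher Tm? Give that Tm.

Primer R, 38°C

Primer F: A+T=7, G+C=5 → Tm = 2(7)+4(5) = 34°C
Primer R: A+T=3, G+C=8 → Tm = 2(3)+4(8) = 38°C
34°C vs 38°C → primer R is higher.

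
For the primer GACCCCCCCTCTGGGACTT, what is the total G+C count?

Scanning the sequence gives G=4, T=4, A=2, C=9.
Total G or C: 4 + 9 = 13

13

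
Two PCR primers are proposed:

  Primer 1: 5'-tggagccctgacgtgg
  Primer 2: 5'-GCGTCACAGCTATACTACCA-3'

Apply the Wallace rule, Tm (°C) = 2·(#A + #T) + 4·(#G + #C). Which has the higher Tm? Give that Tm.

Primer 2, 60°C

Primer 1: A+T=5, G+C=11 → Tm = 2(5)+4(11) = 54°C
Primer 2: A+T=10, G+C=10 → Tm = 2(10)+4(10) = 60°C
54°C vs 60°C → primer 2 is higher.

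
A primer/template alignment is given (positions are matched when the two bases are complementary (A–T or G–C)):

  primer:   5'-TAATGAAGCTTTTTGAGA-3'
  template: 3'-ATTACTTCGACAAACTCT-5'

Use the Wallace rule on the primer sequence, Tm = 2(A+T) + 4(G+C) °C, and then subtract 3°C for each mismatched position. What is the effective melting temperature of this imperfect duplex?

Primer base counts: A=6, T=7, G=4, C=1 → A+T=13, G+C=5
Perfect-match Tm = 2(13) + 4(5) = 26 + 20 = 46°C
Mismatches (positions where the bases are not complementary): 1 (at position 11)
Effective Tm = 46 − 1×3 = 46 − 3 = 43°C

43°C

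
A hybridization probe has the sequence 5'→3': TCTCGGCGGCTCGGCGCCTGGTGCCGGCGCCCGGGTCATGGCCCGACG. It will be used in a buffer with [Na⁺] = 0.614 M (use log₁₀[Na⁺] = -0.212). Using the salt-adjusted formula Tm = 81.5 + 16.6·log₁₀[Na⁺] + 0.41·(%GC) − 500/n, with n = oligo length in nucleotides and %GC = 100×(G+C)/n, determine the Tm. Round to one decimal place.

100.9°C

Length n = 48. Base counts: G=20, A=2, C=19, T=7
G+C = 39, so %GC = 39/48 × 100 = 81.25%
Salt term: 16.6 × (-0.212) = -3.519
GC term: 0.41 × 81.25 = 33.312; length term: −500/48 = −10.417
Tm = 81.5 + (-3.519) + 33.312 − 10.417 = 100.876 → 100.9°C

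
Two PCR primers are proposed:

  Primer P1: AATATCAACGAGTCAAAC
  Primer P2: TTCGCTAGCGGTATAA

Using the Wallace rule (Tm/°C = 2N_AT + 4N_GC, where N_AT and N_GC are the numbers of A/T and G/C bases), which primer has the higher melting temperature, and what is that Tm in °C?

Primer P1: A+T=12, G+C=6 → Tm = 2(12)+4(6) = 48°C
Primer P2: A+T=9, G+C=7 → Tm = 2(9)+4(7) = 46°C
48°C vs 46°C → primer P1 is higher.

Primer P1, 48°C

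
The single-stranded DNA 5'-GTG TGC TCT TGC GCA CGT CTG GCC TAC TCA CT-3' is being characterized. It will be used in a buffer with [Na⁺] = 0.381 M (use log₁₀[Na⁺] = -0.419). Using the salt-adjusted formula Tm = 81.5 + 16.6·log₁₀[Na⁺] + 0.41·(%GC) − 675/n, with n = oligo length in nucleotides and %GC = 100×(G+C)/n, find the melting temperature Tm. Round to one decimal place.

77.8°C

Length n = 32. Counting bases: T=10, C=11, A=3, G=8
G+C = 19, so %GC = 19/32 × 100 = 59.375%
Salt term: 16.6 × (-0.419) = -6.955
GC term: 0.41 × 59.375 = 24.344; length term: −675/32 = −21.094
Tm = 81.5 + (-6.955) + 24.344 − 21.094 = 77.795 → 77.8°C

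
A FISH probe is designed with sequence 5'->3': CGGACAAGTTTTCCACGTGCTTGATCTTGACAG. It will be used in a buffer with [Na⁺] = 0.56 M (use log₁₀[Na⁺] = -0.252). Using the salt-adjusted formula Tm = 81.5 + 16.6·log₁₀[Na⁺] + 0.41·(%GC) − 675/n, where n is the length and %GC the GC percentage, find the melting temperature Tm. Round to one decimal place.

Length n = 33. Counting bases: T=10, C=8, A=7, G=8
G+C = 16, so %GC = 16/33 × 100 = 48.485%
Salt term: 16.6 × (-0.252) = -4.183
GC term: 0.41 × 48.485 = 19.879; length term: −675/33 = −20.455
Tm = 81.5 + (-4.183) + 19.879 − 20.455 = 76.741 → 76.7°C

76.7°C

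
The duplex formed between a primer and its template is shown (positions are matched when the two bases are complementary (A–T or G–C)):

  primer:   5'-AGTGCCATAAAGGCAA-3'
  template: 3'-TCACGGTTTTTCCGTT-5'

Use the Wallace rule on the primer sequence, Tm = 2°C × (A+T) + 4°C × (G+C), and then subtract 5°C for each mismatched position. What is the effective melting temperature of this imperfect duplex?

41°C

Primer base counts: A=7, T=2, G=4, C=3 → A+T=9, G+C=7
Perfect-match Tm = 2(9) + 4(7) = 18 + 28 = 46°C
Mismatches (positions where the bases are not complementary): 1 (at position 8)
Effective Tm = 46 − 1×5 = 46 − 5 = 41°C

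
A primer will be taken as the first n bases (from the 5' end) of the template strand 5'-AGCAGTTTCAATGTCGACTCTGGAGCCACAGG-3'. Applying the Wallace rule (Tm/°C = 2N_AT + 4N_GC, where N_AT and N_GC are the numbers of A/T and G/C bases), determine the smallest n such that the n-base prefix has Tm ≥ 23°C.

First 8 bases: AGCAGTTT → Tm = 22°C (< 23°C)
First 9 bases: AGCAGTTTC → Tm = 26°C (≥ 23°C)
Each additional base adds 2°C (A/T) or 4°C (G/C), so Tm is non-decreasing in n; n = 9 is the first length to reach 23°C.

n = 9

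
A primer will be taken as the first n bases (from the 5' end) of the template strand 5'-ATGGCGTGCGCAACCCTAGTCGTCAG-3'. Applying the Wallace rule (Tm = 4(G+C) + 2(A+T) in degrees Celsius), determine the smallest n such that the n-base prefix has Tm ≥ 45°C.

First 13 bases: ATGGCGTGCGCAA → Tm = 42°C (< 45°C)
First 14 bases: ATGGCGTGCGCAAC → Tm = 46°C (≥ 45°C)
Each additional base adds 2°C (A/T) or 4°C (G/C), so Tm is non-decreasing in n; n = 14 is the first length to reach 45°C.

n = 14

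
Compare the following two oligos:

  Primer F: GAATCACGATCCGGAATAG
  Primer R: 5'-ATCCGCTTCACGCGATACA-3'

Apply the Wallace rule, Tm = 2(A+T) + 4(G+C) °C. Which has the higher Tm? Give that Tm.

Primer R, 58°C

Primer F: A+T=10, G+C=9 → Tm = 2(10)+4(9) = 56°C
Primer R: A+T=9, G+C=10 → Tm = 2(9)+4(10) = 58°C
56°C vs 58°C → primer R is higher.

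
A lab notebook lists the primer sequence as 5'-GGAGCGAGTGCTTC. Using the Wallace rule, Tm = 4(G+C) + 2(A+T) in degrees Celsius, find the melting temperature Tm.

46°C

Scanning the sequence gives G=6, T=3, A=2, C=3.
A+T = 5, G+C = 9
Tm = 2×5 + 4×9 = 46°C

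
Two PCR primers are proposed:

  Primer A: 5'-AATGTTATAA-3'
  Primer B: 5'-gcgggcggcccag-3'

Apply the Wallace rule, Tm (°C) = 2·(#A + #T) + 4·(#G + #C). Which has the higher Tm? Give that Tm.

Primer B, 50°C

Primer A: A+T=9, G+C=1 → Tm = 2(9)+4(1) = 22°C
Primer B: A+T=1, G+C=12 → Tm = 2(1)+4(12) = 50°C
22°C vs 50°C → primer B is higher.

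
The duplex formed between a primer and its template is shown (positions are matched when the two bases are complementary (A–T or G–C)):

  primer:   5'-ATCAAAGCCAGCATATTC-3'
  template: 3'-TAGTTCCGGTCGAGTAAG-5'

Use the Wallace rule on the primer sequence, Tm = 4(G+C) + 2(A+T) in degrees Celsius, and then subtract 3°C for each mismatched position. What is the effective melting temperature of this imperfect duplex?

Primer base counts: A=7, T=4, G=2, C=5 → A+T=11, G+C=7
Perfect-match Tm = 2(11) + 4(7) = 22 + 28 = 50°C
Mismatches (positions where the bases are not complementary): 3 (at positions 6, 13, 14)
Effective Tm = 50 − 3×3 = 50 − 9 = 41°C

41°C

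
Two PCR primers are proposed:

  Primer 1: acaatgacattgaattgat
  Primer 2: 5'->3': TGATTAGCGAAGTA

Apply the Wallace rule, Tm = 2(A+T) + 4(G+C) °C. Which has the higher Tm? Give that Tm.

Primer 1: A+T=14, G+C=5 → Tm = 2(14)+4(5) = 48°C
Primer 2: A+T=9, G+C=5 → Tm = 2(9)+4(5) = 38°C
48°C vs 38°C → primer 1 is higher.

Primer 1, 48°C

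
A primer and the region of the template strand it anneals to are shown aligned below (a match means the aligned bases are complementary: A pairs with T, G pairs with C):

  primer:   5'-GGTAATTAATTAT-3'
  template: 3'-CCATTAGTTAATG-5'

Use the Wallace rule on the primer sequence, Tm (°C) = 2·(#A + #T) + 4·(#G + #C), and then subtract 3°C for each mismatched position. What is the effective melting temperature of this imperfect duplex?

24°C

Primer base counts: A=5, T=6, G=2, C=0 → A+T=11, G+C=2
Perfect-match Tm = 2(11) + 4(2) = 22 + 8 = 30°C
Mismatches (positions where the bases are not complementary): 2 (at positions 7, 13)
Effective Tm = 30 − 2×3 = 30 − 6 = 24°C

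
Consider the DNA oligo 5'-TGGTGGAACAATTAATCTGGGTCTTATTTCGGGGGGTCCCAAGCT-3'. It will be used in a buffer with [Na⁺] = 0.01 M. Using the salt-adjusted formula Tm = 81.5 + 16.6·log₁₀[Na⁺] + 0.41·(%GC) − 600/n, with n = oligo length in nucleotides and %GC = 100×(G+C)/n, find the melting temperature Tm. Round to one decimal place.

55.0°C

Length n = 45. T=14, G=14, C=8, A=9
G+C = 22, so %GC = 22/45 × 100 = 48.889%
Salt term: 16.6 × (-2) = -33.2
GC term: 0.41 × 48.889 = 20.044; length term: −600/45 = −13.333
Tm = 81.5 + (-33.2) + 20.044 − 13.333 = 55.011 → 55.0°C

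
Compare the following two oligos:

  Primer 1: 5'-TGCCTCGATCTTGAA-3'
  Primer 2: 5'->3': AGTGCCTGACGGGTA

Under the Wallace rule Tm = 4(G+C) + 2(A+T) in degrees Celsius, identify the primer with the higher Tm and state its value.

Primer 2, 48°C

Primer 1: A+T=8, G+C=7 → Tm = 2(8)+4(7) = 44°C
Primer 2: A+T=6, G+C=9 → Tm = 2(6)+4(9) = 48°C
44°C vs 48°C → primer 2 is higher.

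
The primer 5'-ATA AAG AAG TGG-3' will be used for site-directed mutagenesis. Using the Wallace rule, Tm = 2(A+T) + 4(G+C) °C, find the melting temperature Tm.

32°C

Base counts: C=0, A=6, G=4, T=2
So N_AT = 8 and N_GC = 4.
Tm = 2(8) + 4(4) = 16 + 16 = 32°C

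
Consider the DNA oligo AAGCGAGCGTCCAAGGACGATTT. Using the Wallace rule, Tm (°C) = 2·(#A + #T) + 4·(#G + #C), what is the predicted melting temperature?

70°C

Counting bases: G=7, C=5, T=4, A=7
So N_AT = 11 and N_GC = 12.
Tm = 4·12 + 2·11 = 48 + 22 = 70°C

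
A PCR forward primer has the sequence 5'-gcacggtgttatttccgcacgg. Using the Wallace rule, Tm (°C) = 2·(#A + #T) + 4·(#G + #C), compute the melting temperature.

70°C

G=7, C=6, T=6, A=3
A+T = 9, G+C = 13
Tm = 2×9 + 4×13 = 70°C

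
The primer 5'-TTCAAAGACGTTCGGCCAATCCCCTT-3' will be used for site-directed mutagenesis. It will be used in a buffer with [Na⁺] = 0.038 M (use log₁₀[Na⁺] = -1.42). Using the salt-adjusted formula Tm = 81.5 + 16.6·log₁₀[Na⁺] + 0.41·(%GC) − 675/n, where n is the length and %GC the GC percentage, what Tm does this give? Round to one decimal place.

52.5°C

Length n = 26. Counting bases: A=6, G=4, C=9, T=7
G+C = 13, so %GC = 13/26 × 100 = 50%
Salt term: 16.6 × (-1.42) = -23.572
GC term: 0.41 × 50 = 20.5; length term: −675/26 = −25.962
Tm = 81.5 + (-23.572) + 20.5 − 25.962 = 52.466 → 52.5°C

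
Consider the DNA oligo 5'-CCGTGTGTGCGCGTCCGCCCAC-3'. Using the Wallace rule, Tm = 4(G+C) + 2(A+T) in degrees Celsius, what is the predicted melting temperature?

78°C

Counting bases: T=4, G=7, A=1, C=10
A+T = 5, G+C = 17
Tm = 2×5 + 4×17 = 78°C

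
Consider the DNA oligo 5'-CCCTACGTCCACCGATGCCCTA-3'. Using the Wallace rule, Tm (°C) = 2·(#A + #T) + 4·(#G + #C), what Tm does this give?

72°C

Scanning the sequence gives G=3, A=4, T=4, C=11.
A+T = 8, G+C = 14
Tm = 2(8) + 4(14) = 16 + 56 = 72°C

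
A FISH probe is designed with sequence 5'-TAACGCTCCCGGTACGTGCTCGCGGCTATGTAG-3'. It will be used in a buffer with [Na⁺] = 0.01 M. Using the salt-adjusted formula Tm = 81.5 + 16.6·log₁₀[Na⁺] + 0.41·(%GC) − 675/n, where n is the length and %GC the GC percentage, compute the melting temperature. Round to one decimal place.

52.7°C

Length n = 33. C=10, G=10, T=8, A=5
G+C = 20, so %GC = 20/33 × 100 = 60.606%
Salt term: 16.6 × (-2) = -33.2
GC term: 0.41 × 60.606 = 24.848; length term: −675/33 = −20.455
Tm = 81.5 + (-33.2) + 24.848 − 20.455 = 52.693 → 52.7°C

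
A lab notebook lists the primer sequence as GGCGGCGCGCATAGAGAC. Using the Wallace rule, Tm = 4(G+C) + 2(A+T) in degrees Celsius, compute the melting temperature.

G=8, A=4, T=1, C=5
So N_AT = 5 and N_GC = 13.
Tm = 2(5) + 4(13) = 10 + 52 = 62°C

62°C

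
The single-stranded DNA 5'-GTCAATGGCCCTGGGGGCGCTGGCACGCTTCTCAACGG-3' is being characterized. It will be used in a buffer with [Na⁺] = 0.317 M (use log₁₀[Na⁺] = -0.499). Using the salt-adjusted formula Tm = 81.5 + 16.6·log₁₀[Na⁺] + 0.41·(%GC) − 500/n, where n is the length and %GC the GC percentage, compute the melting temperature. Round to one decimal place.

Length n = 38. Scanning the sequence gives C=12, T=7, G=14, A=5.
G+C = 26, so %GC = 26/38 × 100 = 68.421%
Salt term: 16.6 × (-0.499) = -8.283
GC term: 0.41 × 68.421 = 28.053; length term: −500/38 = −13.158
Tm = 81.5 + (-8.283) + 28.053 − 13.158 = 88.112 → 88.1°C

88.1°C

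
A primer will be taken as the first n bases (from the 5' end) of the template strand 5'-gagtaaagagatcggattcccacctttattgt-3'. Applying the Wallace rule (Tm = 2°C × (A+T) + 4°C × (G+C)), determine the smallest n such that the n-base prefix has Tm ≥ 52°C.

n = 19

First 18 bases: GAGTAAAGAGATCGGATT → Tm = 50°C (< 52°C)
First 19 bases: GAGTAAAGAGATCGGATTC → Tm = 54°C (≥ 52°C)
Since every base adds ≥2°C, Tm only increases with n, so the threshold is first crossed at n = 19.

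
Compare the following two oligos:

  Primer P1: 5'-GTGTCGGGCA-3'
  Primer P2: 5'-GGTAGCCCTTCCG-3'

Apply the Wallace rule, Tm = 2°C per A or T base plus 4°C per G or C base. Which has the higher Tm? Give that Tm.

Primer P2, 44°C

Primer P1: A+T=3, G+C=7 → Tm = 2(3)+4(7) = 34°C
Primer P2: A+T=4, G+C=9 → Tm = 2(4)+4(9) = 44°C
34°C vs 44°C → primer P2 is higher.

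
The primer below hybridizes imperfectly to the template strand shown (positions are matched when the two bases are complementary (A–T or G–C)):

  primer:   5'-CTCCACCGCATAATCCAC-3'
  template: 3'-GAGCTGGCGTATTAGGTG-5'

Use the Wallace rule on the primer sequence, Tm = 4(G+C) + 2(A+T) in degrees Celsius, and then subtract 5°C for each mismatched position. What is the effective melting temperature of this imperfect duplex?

51°C

Primer base counts: A=5, T=3, G=1, C=9 → A+T=8, G+C=10
Perfect-match Tm = 2(8) + 4(10) = 16 + 40 = 56°C
Mismatches (positions where the bases are not complementary): 1 (at position 4)
Effective Tm = 56 − 1×5 = 56 − 5 = 51°C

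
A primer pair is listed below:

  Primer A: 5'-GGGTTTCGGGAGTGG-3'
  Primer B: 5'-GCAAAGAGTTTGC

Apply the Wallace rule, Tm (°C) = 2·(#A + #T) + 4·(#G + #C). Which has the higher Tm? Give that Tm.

Primer A: A+T=5, G+C=10 → Tm = 2(5)+4(10) = 50°C
Primer B: A+T=7, G+C=6 → Tm = 2(7)+4(6) = 38°C
50°C vs 38°C → primer A is higher.

Primer A, 50°C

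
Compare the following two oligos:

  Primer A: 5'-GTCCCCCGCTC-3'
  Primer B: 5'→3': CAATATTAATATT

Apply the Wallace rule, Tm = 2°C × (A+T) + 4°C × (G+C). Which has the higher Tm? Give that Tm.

Primer A, 40°C

Primer A: A+T=2, G+C=9 → Tm = 2(2)+4(9) = 40°C
Primer B: A+T=12, G+C=1 → Tm = 2(12)+4(1) = 28°C
40°C vs 28°C → primer A is higher.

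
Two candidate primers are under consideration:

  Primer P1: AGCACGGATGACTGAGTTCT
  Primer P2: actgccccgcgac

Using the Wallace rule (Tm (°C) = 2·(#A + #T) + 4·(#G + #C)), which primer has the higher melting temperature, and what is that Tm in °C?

Primer P1: A+T=10, G+C=10 → Tm = 2(10)+4(10) = 60°C
Primer P2: A+T=3, G+C=10 → Tm = 2(3)+4(10) = 46°C
60°C vs 46°C → primer P1 is higher.

Primer P1, 60°C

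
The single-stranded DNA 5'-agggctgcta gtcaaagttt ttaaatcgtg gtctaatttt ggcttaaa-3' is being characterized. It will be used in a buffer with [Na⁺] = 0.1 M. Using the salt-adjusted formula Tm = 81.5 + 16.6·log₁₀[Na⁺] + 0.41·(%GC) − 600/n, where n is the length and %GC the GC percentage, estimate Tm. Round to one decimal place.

Length n = 48. Scanning the sequence gives G=11, T=18, A=13, C=6.
G+C = 17, so %GC = 17/48 × 100 = 35.417%
Salt term: 16.6 × (-1) = -16.6
GC term: 0.41 × 35.417 = 14.521; length term: −600/48 = −12.5
Tm = 81.5 + (-16.6) + 14.521 − 12.5 = 66.921 → 66.9°C

66.9°C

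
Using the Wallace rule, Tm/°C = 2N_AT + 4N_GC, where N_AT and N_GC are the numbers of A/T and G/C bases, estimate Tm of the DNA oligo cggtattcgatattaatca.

50°C

Base counts: C=3, T=7, G=3, A=6
A+T = 13, G+C = 6
Tm = 4·6 + 2·13 = 24 + 26 = 50°C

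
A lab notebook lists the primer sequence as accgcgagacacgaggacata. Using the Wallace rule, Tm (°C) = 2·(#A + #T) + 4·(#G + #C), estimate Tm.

66°C

Counting bases: G=6, T=1, A=8, C=6
A+T = 9, G+C = 12
Tm = 4·12 + 2·9 = 48 + 18 = 66°C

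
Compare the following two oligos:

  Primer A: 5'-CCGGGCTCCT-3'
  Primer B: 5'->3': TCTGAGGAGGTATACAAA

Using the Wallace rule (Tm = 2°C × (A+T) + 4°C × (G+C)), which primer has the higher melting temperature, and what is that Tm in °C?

Primer A: A+T=2, G+C=8 → Tm = 2(2)+4(8) = 36°C
Primer B: A+T=11, G+C=7 → Tm = 2(11)+4(7) = 50°C
36°C vs 50°C → primer B is higher.

Primer B, 50°C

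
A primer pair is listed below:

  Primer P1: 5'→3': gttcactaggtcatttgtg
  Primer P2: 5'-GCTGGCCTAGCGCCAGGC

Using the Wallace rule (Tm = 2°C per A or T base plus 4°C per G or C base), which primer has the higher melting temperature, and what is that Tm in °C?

Primer P1: A+T=11, G+C=8 → Tm = 2(11)+4(8) = 54°C
Primer P2: A+T=4, G+C=14 → Tm = 2(4)+4(14) = 64°C
54°C vs 64°C → primer P2 is higher.

Primer P2, 64°C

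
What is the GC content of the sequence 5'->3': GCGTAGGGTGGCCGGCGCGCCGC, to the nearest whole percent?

Base counts: A=1, G=12, T=2, C=8
G+C = 12 + 8 = 20 out of 23 bases
%GC = 20/23 × 100 = 86.96% ≈ 87%

87%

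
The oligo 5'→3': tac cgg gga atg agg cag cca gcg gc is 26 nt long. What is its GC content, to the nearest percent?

69%

Counting bases: C=7, T=2, G=11, A=6
G+C = 11 + 7 = 18 out of 26 bases
%GC = 18/26 × 100 = 69.23% ≈ 69%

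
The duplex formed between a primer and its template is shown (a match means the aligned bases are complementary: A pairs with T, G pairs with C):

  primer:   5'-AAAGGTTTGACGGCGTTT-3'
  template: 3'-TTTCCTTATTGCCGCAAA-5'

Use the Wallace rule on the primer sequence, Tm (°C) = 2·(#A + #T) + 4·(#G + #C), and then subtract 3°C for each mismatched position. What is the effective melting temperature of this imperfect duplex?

43°C

Primer base counts: A=4, T=6, G=6, C=2 → A+T=10, G+C=8
Perfect-match Tm = 2(10) + 4(8) = 20 + 32 = 52°C
Mismatches (positions where the bases are not complementary): 3 (at positions 6, 7, 9)
Effective Tm = 52 − 3×3 = 52 − 9 = 43°C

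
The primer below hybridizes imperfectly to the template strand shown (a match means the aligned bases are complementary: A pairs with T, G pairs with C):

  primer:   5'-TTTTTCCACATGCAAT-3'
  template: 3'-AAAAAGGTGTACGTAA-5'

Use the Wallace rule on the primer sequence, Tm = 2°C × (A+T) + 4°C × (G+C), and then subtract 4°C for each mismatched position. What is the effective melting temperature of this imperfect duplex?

Primer base counts: A=4, T=7, G=1, C=4 → A+T=11, G+C=5
Perfect-match Tm = 2(11) + 4(5) = 22 + 20 = 42°C
Mismatches (positions where the bases are not complementary): 1 (at position 15)
Effective Tm = 42 − 1×4 = 42 − 4 = 38°C

38°C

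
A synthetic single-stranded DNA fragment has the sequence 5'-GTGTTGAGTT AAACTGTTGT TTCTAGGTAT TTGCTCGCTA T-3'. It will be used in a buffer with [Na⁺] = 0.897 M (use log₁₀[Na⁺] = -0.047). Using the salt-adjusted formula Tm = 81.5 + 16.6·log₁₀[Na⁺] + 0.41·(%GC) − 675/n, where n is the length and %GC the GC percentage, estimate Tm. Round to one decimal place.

79.3°C

Length n = 41. Scanning the sequence gives A=7, T=19, C=5, G=10.
G+C = 15, so %GC = 15/41 × 100 = 36.585%
Salt term: 16.6 × (-0.047) = -0.78
GC term: 0.41 × 36.585 = 15; length term: −675/41 = −16.463
Tm = 81.5 + (-0.78) + 15 − 16.463 = 79.257 → 79.3°C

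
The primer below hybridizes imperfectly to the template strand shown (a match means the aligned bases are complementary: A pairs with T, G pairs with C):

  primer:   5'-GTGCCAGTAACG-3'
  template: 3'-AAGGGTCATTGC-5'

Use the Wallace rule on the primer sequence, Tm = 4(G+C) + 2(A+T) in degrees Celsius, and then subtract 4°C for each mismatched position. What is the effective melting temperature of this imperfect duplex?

Primer base counts: A=3, T=2, G=4, C=3 → A+T=5, G+C=7
Perfect-match Tm = 2(5) + 4(7) = 10 + 28 = 38°C
Mismatches (positions where the bases are not complementary): 2 (at positions 1, 3)
Effective Tm = 38 − 2×4 = 38 − 8 = 30°C

30°C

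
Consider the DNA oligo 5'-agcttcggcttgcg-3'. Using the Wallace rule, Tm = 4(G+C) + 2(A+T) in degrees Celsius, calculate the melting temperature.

46°C

Counting bases: G=5, A=1, C=4, T=4
AT pairs contribute 5, GC pairs contribute 9.
Tm = 2×5 + 4×9 = 46°C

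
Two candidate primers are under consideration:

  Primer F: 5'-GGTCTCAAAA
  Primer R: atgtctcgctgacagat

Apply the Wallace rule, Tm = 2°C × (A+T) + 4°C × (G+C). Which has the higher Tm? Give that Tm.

Primer R, 50°C

Primer F: A+T=6, G+C=4 → Tm = 2(6)+4(4) = 28°C
Primer R: A+T=9, G+C=8 → Tm = 2(9)+4(8) = 50°C
28°C vs 50°C → primer R is higher.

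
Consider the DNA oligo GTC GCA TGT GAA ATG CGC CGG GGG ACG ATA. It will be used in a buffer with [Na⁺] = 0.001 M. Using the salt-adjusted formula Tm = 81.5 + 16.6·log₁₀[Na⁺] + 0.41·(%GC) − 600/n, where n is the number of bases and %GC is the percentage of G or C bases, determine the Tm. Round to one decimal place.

36.3°C

Length n = 30. Counting bases: G=12, T=5, C=6, A=7
G+C = 18, so %GC = 18/30 × 100 = 60%
Salt term: 16.6 × (-3) = -49.8
GC term: 0.41 × 60 = 24.6; length term: −600/30 = −20
Tm = 81.5 + (-49.8) + 24.6 − 20 = 36.3 → 36.3°C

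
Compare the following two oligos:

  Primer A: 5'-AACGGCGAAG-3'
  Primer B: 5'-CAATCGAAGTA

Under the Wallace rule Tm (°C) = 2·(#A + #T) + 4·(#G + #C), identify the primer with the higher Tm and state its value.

Primer A, 32°C

Primer A: A+T=4, G+C=6 → Tm = 2(4)+4(6) = 32°C
Primer B: A+T=7, G+C=4 → Tm = 2(7)+4(4) = 30°C
32°C vs 30°C → primer A is higher.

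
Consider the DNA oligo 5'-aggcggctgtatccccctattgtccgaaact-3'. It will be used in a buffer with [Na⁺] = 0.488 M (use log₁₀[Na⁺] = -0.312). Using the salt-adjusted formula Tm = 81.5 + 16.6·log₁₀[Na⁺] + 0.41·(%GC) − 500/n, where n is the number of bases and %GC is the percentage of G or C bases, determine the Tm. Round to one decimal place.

Length n = 31. Counting bases: T=8, A=6, C=10, G=7
G+C = 17, so %GC = 17/31 × 100 = 54.839%
Salt term: 16.6 × (-0.312) = -5.179
GC term: 0.41 × 54.839 = 22.484; length term: −500/31 = −16.129
Tm = 81.5 + (-5.179) + 22.484 − 16.129 = 82.676 → 82.7°C

82.7°C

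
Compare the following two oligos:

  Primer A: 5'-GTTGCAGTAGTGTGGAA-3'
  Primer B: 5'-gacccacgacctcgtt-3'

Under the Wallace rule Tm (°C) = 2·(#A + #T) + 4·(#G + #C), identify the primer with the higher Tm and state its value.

Primer B, 52°C

Primer A: A+T=9, G+C=8 → Tm = 2(9)+4(8) = 50°C
Primer B: A+T=6, G+C=10 → Tm = 2(6)+4(10) = 52°C
50°C vs 52°C → primer B is higher.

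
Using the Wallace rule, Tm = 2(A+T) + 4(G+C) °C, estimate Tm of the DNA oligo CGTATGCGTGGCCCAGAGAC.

Base counts: T=3, C=6, A=4, G=7
A+T = 7, G+C = 13
Tm = 2(7) + 4(13) = 14 + 52 = 66°C

66°C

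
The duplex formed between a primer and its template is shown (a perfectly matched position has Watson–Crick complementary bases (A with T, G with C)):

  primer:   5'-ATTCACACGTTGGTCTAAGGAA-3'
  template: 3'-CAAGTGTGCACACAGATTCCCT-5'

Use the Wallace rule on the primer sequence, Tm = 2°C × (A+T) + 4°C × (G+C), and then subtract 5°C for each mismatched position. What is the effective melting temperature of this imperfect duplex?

Primer base counts: A=7, T=6, G=5, C=4 → A+T=13, G+C=9
Perfect-match Tm = 2(13) + 4(9) = 26 + 36 = 62°C
Mismatches (positions where the bases are not complementary): 4 (at positions 1, 11, 12, 21)
Effective Tm = 62 − 4×5 = 62 − 20 = 42°C

42°C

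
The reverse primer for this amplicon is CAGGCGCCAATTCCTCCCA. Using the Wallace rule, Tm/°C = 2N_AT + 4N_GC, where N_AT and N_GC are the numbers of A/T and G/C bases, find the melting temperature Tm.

62°C

Counting bases: A=4, T=3, G=3, C=9
A+T = 7, G+C = 12
Tm = 4·12 + 2·7 = 48 + 14 = 62°C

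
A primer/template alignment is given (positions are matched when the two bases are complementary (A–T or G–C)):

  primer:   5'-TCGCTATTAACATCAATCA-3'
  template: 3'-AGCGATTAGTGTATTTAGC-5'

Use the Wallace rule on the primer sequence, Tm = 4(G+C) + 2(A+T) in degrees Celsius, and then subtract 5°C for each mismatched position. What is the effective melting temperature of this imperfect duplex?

Primer base counts: A=7, T=6, G=1, C=5 → A+T=13, G+C=6
Perfect-match Tm = 2(13) + 4(6) = 26 + 24 = 50°C
Mismatches (positions where the bases are not complementary): 4 (at positions 7, 9, 14, 19)
Effective Tm = 50 − 4×5 = 50 − 20 = 30°C

30°C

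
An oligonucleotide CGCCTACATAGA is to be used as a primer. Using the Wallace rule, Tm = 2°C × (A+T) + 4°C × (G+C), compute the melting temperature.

36°C

Counting bases: T=2, G=2, C=4, A=4
So N_AT = 6 and N_GC = 6.
Tm = 2×6 + 4×6 = 36°C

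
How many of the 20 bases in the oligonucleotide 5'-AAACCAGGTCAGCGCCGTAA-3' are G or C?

11

A=7, T=2, C=6, G=5
G+C = 5 + 6 = 11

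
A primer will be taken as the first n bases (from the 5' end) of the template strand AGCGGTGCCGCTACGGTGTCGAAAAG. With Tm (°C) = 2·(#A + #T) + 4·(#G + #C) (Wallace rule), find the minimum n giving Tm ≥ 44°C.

First 12 bases: AGCGGTGCCGCT → Tm = 42°C (< 44°C)
First 13 bases: AGCGGTGCCGCTA → Tm = 44°C (≥ 44°C)
Each additional base adds 2°C (A/T) or 4°C (G/C), so Tm is non-decreasing in n; n = 13 is the first length to reach 44°C.

n = 13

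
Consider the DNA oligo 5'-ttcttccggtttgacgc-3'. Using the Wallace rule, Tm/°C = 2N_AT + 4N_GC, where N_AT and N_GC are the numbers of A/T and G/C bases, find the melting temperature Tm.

Scanning the sequence gives A=1, C=5, G=4, T=7.
A+T = 8, G+C = 9
Tm = 2(8) + 4(9) = 16 + 36 = 52°C

52°C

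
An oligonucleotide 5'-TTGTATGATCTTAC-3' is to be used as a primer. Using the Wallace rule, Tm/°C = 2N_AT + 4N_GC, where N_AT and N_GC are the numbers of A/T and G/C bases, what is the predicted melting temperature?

36°C

Base counts: T=7, A=3, G=2, C=2
A+T = 10, G+C = 4
Tm = 4·4 + 2·10 = 16 + 20 = 36°C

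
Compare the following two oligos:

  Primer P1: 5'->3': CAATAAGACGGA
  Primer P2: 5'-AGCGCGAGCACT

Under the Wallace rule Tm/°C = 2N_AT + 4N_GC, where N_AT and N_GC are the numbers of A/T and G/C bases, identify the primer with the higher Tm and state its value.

Primer P2, 40°C

Primer P1: A+T=7, G+C=5 → Tm = 2(7)+4(5) = 34°C
Primer P2: A+T=4, G+C=8 → Tm = 2(4)+4(8) = 40°C
34°C vs 40°C → primer P2 is higher.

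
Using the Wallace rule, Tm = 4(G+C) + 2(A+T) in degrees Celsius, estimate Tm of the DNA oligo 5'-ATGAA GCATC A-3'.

30°C

Scanning the sequence gives C=2, A=5, G=2, T=2.
So N_AT = 7 and N_GC = 4.
Tm = 2(7) + 4(4) = 14 + 16 = 30°C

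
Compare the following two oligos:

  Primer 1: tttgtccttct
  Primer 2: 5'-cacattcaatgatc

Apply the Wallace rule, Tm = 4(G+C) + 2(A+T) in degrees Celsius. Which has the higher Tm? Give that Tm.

Primer 1: A+T=7, G+C=4 → Tm = 2(7)+4(4) = 30°C
Primer 2: A+T=9, G+C=5 → Tm = 2(9)+4(5) = 38°C
30°C vs 38°C → primer 2 is higher.

Primer 2, 38°C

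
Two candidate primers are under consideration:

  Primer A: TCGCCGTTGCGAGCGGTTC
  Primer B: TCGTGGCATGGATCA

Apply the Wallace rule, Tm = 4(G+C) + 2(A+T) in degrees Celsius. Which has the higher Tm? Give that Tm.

Primer A: A+T=6, G+C=13 → Tm = 2(6)+4(13) = 64°C
Primer B: A+T=7, G+C=8 → Tm = 2(7)+4(8) = 46°C
64°C vs 46°C → primer A is higher.

Primer A, 64°C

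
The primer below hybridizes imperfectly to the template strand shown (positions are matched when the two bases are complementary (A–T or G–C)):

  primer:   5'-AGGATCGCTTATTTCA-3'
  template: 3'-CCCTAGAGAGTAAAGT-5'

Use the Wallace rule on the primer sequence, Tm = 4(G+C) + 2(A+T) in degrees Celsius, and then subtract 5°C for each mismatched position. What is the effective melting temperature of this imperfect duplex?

29°C

Primer base counts: A=4, T=6, G=3, C=3 → A+T=10, G+C=6
Perfect-match Tm = 2(10) + 4(6) = 20 + 24 = 44°C
Mismatches (positions where the bases are not complementary): 3 (at positions 1, 7, 10)
Effective Tm = 44 − 3×5 = 44 − 15 = 29°C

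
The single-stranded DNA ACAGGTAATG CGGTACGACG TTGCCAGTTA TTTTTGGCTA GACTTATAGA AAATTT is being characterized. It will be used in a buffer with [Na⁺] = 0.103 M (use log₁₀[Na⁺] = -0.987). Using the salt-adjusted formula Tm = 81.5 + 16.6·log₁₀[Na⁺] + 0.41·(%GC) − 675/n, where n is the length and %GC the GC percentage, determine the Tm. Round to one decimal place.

Length n = 56. Scanning the sequence gives A=16, G=13, C=8, T=19.
G+C = 21, so %GC = 21/56 × 100 = 37.5%
Salt term: 16.6 × (-0.987) = -16.384
GC term: 0.41 × 37.5 = 15.375; length term: −675/56 = −12.054
Tm = 81.5 + (-16.384) + 15.375 − 12.054 = 68.437 → 68.4°C

68.4°C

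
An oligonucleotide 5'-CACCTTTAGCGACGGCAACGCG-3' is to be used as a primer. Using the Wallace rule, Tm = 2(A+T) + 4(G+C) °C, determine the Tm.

Scanning the sequence gives C=8, T=3, A=5, G=6.
AT pairs contribute 8, GC pairs contribute 14.
Tm = 2×8 + 4×14 = 72°C

72°C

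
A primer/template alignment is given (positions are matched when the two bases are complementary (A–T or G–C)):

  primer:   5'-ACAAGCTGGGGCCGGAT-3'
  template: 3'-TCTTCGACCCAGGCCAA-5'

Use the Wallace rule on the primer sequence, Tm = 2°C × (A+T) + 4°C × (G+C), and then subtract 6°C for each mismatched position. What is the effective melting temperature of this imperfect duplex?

38°C

Primer base counts: A=4, T=2, G=7, C=4 → A+T=6, G+C=11
Perfect-match Tm = 2(6) + 4(11) = 12 + 44 = 56°C
Mismatches (positions where the bases are not complementary): 3 (at positions 2, 11, 16)
Effective Tm = 56 − 3×6 = 56 − 18 = 38°C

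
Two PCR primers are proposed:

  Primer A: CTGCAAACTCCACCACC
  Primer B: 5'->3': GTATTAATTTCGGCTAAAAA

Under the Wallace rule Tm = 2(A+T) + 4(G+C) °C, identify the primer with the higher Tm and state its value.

Primer A: A+T=7, G+C=10 → Tm = 2(7)+4(10) = 54°C
Primer B: A+T=15, G+C=5 → Tm = 2(15)+4(5) = 50°C
54°C vs 50°C → primer A is higher.

Primer A, 54°C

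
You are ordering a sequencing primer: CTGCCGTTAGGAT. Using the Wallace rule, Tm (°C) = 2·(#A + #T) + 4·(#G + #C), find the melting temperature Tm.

C=3, T=4, A=2, G=4
So N_AT = 6 and N_GC = 7.
Tm = 2×6 + 4×7 = 40°C

40°C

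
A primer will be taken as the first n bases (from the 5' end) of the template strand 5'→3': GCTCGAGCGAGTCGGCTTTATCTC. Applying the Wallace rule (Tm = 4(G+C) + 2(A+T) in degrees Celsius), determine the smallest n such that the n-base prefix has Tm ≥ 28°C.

n = 8

First 7 bases: GCTCGAG → Tm = 24°C (< 28°C)
First 8 bases: GCTCGAGC → Tm = 28°C (≥ 28°C)
Each additional base adds 2°C (A/T) or 4°C (G/C), so Tm is non-decreasing in n; n = 8 is the first length to reach 28°C.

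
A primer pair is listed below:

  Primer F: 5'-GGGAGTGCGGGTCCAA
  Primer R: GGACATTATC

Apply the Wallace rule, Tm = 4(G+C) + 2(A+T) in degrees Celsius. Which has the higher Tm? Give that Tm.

Primer F, 54°C

Primer F: A+T=5, G+C=11 → Tm = 2(5)+4(11) = 54°C
Primer R: A+T=6, G+C=4 → Tm = 2(6)+4(4) = 28°C
54°C vs 28°C → primer F is higher.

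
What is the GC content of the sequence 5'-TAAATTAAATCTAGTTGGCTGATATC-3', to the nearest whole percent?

Scanning the sequence gives A=9, T=10, G=4, C=3.
G+C = 4 + 3 = 7 out of 26 bases
%GC = 7/26 × 100 = 26.92% ≈ 27%

27%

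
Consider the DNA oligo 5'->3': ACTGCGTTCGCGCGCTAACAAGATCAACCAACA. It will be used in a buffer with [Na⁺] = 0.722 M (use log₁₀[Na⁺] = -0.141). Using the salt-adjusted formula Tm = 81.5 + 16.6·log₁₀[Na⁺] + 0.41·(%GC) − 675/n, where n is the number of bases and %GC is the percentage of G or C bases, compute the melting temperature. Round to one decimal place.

Length n = 33. Scanning the sequence gives A=11, T=5, G=6, C=11.
G+C = 17, so %GC = 17/33 × 100 = 51.515%
Salt term: 16.6 × (-0.141) = -2.341
GC term: 0.41 × 51.515 = 21.121; length term: −675/33 = −20.455
Tm = 81.5 + (-2.341) + 21.121 − 20.455 = 79.825 → 79.8°C

79.8°C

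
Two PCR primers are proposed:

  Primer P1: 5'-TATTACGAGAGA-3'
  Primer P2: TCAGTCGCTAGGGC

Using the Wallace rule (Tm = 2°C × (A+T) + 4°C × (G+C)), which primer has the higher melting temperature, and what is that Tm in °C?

Primer P1: A+T=8, G+C=4 → Tm = 2(8)+4(4) = 32°C
Primer P2: A+T=5, G+C=9 → Tm = 2(5)+4(9) = 46°C
32°C vs 46°C → primer P2 is higher.

Primer P2, 46°C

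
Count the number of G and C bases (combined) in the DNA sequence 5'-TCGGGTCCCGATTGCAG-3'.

Scanning the sequence gives T=4, A=2, G=6, C=5.
Total G or C: 6 + 5 = 11

11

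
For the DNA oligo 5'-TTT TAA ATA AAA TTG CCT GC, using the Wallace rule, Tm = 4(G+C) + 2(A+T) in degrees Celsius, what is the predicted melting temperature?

50°C

Base counts: C=3, G=2, A=7, T=8
So N_AT = 15 and N_GC = 5.
Tm = 4·5 + 2·15 = 20 + 30 = 50°C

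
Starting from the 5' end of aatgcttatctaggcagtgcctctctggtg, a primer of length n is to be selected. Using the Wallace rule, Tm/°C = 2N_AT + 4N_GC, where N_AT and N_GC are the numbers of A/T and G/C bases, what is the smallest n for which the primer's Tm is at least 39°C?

n = 15

First 14 bases: AATGCTTATCTAGG → Tm = 38°C (< 39°C)
First 15 bases: AATGCTTATCTAGGC → Tm = 42°C (≥ 39°C)
Each additional base adds 2°C (A/T) or 4°C (G/C), so Tm is non-decreasing in n; n = 15 is the first length to reach 39°C.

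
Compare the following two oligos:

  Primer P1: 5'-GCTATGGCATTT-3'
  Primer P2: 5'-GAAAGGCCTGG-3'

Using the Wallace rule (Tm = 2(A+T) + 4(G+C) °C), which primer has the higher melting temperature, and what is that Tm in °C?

Primer P1: A+T=7, G+C=5 → Tm = 2(7)+4(5) = 34°C
Primer P2: A+T=4, G+C=7 → Tm = 2(4)+4(7) = 36°C
34°C vs 36°C → primer P2 is higher.

Primer P2, 36°C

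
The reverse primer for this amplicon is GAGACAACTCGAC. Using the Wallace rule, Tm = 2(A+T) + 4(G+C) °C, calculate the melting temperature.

40°C

Base counts: A=5, T=1, G=3, C=4
So N_AT = 6 and N_GC = 7.
Tm = 2(6) + 4(7) = 12 + 28 = 40°C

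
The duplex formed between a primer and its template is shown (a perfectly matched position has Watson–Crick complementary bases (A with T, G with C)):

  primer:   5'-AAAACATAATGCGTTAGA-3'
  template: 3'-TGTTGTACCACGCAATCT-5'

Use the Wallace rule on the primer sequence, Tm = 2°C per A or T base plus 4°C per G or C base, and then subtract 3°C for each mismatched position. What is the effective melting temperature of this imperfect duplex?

Primer base counts: A=9, T=4, G=3, C=2 → A+T=13, G+C=5
Perfect-match Tm = 2(13) + 4(5) = 26 + 20 = 46°C
Mismatches (positions where the bases are not complementary): 3 (at positions 2, 8, 9)
Effective Tm = 46 − 3×3 = 46 − 9 = 37°C

37°C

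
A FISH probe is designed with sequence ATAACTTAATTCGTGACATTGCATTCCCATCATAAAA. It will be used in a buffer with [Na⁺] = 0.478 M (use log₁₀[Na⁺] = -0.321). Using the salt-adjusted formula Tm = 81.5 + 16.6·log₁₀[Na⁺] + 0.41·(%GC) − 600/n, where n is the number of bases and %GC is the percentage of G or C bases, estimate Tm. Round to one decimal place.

Length n = 37. C=8, A=14, T=12, G=3
G+C = 11, so %GC = 11/37 × 100 = 29.73%
Salt term: 16.6 × (-0.321) = -5.329
GC term: 0.41 × 29.73 = 12.189; length term: −600/37 = −16.216
Tm = 81.5 + (-5.329) + 12.189 − 16.216 = 72.144 → 72.1°C

72.1°C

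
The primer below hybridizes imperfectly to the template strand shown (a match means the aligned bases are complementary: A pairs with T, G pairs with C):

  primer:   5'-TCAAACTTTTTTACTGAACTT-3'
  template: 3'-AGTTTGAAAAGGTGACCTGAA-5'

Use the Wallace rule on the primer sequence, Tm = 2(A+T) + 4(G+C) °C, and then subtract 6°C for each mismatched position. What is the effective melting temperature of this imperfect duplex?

34°C

Primer base counts: A=6, T=10, G=1, C=4 → A+T=16, G+C=5
Perfect-match Tm = 2(16) + 4(5) = 32 + 20 = 52°C
Mismatches (positions where the bases are not complementary): 3 (at positions 11, 12, 17)
Effective Tm = 52 − 3×6 = 52 − 18 = 34°C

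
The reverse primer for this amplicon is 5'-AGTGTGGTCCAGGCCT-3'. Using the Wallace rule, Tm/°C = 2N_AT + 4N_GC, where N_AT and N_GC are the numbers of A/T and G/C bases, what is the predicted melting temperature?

Counting bases: A=2, G=6, T=4, C=4
So N_AT = 6 and N_GC = 10.
Tm = 2(6) + 4(10) = 12 + 40 = 52°C

52°C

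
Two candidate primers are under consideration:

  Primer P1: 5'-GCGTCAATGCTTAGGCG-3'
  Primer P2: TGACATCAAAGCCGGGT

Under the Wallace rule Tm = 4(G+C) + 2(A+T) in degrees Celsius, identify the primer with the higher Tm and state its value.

Primer P1, 54°C

Primer P1: A+T=7, G+C=10 → Tm = 2(7)+4(10) = 54°C
Primer P2: A+T=8, G+C=9 → Tm = 2(8)+4(9) = 52°C
54°C vs 52°C → primer P1 is higher.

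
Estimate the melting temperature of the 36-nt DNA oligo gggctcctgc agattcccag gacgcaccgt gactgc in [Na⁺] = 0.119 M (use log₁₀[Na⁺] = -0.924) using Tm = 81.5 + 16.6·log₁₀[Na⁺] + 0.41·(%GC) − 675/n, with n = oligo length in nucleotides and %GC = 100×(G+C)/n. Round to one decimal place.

74.7°C

Length n = 36. Scanning the sequence gives C=13, A=6, G=11, T=6.
G+C = 24, so %GC = 24/36 × 100 = 66.667%
Salt term: 16.6 × (-0.924) = -15.338
GC term: 0.41 × 66.667 = 27.333; length term: −675/36 = −18.75
Tm = 81.5 + (-15.338) + 27.333 − 18.75 = 74.745 → 74.7°C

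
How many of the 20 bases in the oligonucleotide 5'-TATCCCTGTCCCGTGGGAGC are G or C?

13

Base counts: T=5, G=6, A=2, C=7
G+C = 6 + 7 = 13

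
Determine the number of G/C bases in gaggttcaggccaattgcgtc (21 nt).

Base counts: G=7, C=5, A=4, T=5
G+C = 7 + 5 = 12

12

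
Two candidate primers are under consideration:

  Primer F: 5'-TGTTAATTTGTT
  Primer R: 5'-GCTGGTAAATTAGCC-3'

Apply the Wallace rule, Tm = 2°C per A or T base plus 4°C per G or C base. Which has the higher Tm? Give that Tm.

Primer R, 44°C

Primer F: A+T=10, G+C=2 → Tm = 2(10)+4(2) = 28°C
Primer R: A+T=8, G+C=7 → Tm = 2(8)+4(7) = 44°C
28°C vs 44°C → primer R is higher.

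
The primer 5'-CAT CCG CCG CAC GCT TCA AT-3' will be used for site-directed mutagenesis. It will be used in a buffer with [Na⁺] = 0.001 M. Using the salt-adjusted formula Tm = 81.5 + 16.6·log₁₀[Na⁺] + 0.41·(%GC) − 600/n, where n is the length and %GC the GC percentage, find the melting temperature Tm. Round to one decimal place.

Length n = 20. T=4, G=3, C=9, A=4
G+C = 12, so %GC = 12/20 × 100 = 60%
Salt term: 16.6 × (-3) = -49.8
GC term: 0.41 × 60 = 24.6; length term: −600/20 = −30
Tm = 81.5 + (-49.8) + 24.6 − 30 = 26.3 → 26.3°C

26.3°C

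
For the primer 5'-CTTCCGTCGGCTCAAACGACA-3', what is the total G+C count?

Base counts: G=4, A=5, T=4, C=8
G+C = 4 + 8 = 12

12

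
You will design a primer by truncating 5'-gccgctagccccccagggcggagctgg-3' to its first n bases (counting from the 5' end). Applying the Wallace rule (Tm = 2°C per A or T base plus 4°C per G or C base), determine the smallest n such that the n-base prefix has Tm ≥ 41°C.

First 11 bases: GCCGCTAGCCC → Tm = 40°C (< 41°C)
First 12 bases: GCCGCTAGCCCC → Tm = 44°C (≥ 41°C)
Since every base adds ≥2°C, Tm only increases with n, so the threshold is first crossed at n = 12.

n = 12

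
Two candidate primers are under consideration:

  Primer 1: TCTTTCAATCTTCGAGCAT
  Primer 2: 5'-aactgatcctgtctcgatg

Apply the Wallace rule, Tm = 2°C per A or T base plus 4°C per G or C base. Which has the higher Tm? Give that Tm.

Primer 1: A+T=12, G+C=7 → Tm = 2(12)+4(7) = 52°C
Primer 2: A+T=10, G+C=9 → Tm = 2(10)+4(9) = 56°C
52°C vs 56°C → primer 2 is higher.

Primer 2, 56°C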